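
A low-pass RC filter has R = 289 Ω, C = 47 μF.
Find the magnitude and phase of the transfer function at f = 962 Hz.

Step 1 — Angular frequency: ω = 2π·962 = 6044 rad/s.
Step 2 — Transfer function: H(jω) = 1/(1 + jωRC).
Step 3 — Denominator: 1 + jωRC = 1 + j·6044·289·4.7e-05 = 1 + j82.1.
Step 4 — H = 0.0001483 - j0.01218.
Step 5 — Magnitude: |H| = 0.01218 (-38.3 dB); phase: φ = -89.3°.

|H| = 0.01218 (-38.3 dB), φ = -89.3°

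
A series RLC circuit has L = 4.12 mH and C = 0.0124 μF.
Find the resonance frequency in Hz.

Step 1 — Resonance condition Im(Z)=0 gives ω₀ = 1/√(LC).
Step 2 — ω₀ = 1/√(0.00412·1.24e-08) = 1.399e+05 rad/s.
Step 3 — f₀ = ω₀/(2π) = 2.227e+04 Hz.

f₀ = 2.227e+04 Hz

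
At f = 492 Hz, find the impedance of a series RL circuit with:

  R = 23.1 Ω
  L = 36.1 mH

Step 1 — Angular frequency: ω = 2π·f = 2π·492 = 3091 rad/s.
Step 2 — Component impedances:
  R: Z = R = 23.1 Ω
  L: Z = jωL = j·3091·0.0361 = 0 + j111.6 Ω
Step 3 — Series combination: Z_total = R + L = 23.1 + j111.6 Ω = 114∠78.3° Ω.

Z = 23.1 + j111.6 Ω = 114∠78.3° Ω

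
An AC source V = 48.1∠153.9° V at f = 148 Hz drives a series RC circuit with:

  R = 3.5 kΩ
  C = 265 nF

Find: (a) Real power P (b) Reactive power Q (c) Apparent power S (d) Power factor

Step 1 — Angular frequency: ω = 2π·f = 2π·148 = 929.9 rad/s.
Step 2 — Component impedances:
  R: Z = R = 3500 Ω
  C: Z = 1/(jωC) = -j/(ω·C) = 0 - j4058 Ω
Step 3 — Series combination: Z_total = R + C = 3500 - j4058 Ω = 5359∠-49.2° Ω.
Step 4 — Source phasor: V = 48.1∠153.9° V = -43.2 + j21.16 V.
Step 5 — Current: I = V / Z = -0.008255 - j0.003525 A = 0.008976∠-156.9° A.
Step 6 — Complex power: S = V·I* = 0.282 - j0.3269 VA.
Step 7 — Real power: P = Re(S) = 0.282 W.
Step 8 — Reactive power: Q = Im(S) = -0.3269 VAR.
Step 9 — Apparent power: |S| = 0.4317 VA.
Step 10 — Power factor: PF = P/|S| = 0.6531 (leading).

(a) P = 0.282 W  (b) Q = -0.3269 VAR  (c) S = 0.4317 VA  (d) PF = 0.6531 (leading)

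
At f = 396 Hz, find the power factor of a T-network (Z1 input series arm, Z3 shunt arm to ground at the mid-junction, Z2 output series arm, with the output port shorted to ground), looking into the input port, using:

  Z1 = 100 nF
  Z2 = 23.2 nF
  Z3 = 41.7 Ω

Step 1 — Angular frequency: ω = 2π·f = 2π·396 = 2488 rad/s.
Step 2 — Component impedances:
  Z1: Z = 1/(jωC) = -j/(ω·C) = 0 - j4019 Ω
  Z2: Z = 1/(jωC) = -j/(ω·C) = 0 - j1.732e+04 Ω
  Z3: Z = R = 41.7 Ω
Step 3 — With the output port shorted to ground, the output series arm Z2 runs from the junction to ground; the shunt arm Z3 also runs from the junction to ground. They appear in parallel: Z3 || Z2 = 41.7 - j0.1004 Ω.
Step 4 — Series with input arm Z1: Z_in = Z1 + (Z3 || Z2) = 41.7 - j4019 Ω = 4019∠-89.4° Ω.
Step 5 — Power factor: PF = cos(φ) = Re(Z)/|Z| = 41.7/4019.4 = 0.01037.
Step 6 — Type: Im(Z) = -4019 ⇒ leading (phase φ = -89.4°).

PF = 0.01037 (leading, φ = -89.4°)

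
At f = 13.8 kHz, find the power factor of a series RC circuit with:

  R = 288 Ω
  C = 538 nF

Step 1 — Angular frequency: ω = 2π·f = 2π·1.38e+04 = 8.671e+04 rad/s.
Step 2 — Component impedances:
  R: Z = R = 288 Ω
  C: Z = 1/(jωC) = -j/(ω·C) = 0 - j21.44 Ω
Step 3 — Series combination: Z_total = R + C = 288 - j21.44 Ω = 288.8∠-4.3° Ω.
Step 4 — Power factor: PF = cos(φ) = Re(Z)/|Z| = 288/288.8 = 0.9972.
Step 5 — Type: Im(Z) = -21.44 ⇒ leading (phase φ = -4.3°).

PF = 0.9972 (leading, φ = -4.3°)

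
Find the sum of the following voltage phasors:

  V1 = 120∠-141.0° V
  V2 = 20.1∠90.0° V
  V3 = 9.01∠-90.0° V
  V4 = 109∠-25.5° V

Step 1 — Convert each phasor to rectangular form:
  V1 = 120·(cos(-141.0°) + j·sin(-141.0°)) = -93.26 - j75.52 V
  V2 = 20.1·(cos(90.0°) + j·sin(90.0°)) = 0 + j20.1 V
  V3 = 9.01·(cos(-90.0°) + j·sin(-90.0°)) = 0 - j9.01 V
  V4 = 109·(cos(-25.5°) + j·sin(-25.5°)) = 98.38 - j46.93 V
Step 2 — Sum components: V_total = 5.124 - j111.4 V.
Step 3 — Convert to polar: |V_total| = 111.5 V, ∠V_total = -87.4°.

V_total = 111.5∠-87.4° V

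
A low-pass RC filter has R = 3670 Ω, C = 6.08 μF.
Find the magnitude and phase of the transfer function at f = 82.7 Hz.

Step 1 — Angular frequency: ω = 2π·82.7 = 519.6 rad/s.
Step 2 — Transfer function: H(jω) = 1/(1 + jωRC).
Step 3 — Denominator: 1 + jωRC = 1 + j·519.6·3670·6.08e-06 = 1 + j11.59.
Step 4 — H = 0.007384 - j0.08561.
Step 5 — Magnitude: |H| = 0.08593 (-21.3 dB); phase: φ = -85.1°.

|H| = 0.08593 (-21.3 dB), φ = -85.1°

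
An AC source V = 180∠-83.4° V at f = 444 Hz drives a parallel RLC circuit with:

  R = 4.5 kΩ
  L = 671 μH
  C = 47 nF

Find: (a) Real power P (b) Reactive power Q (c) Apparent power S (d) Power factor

Step 1 — Angular frequency: ω = 2π·f = 2π·444 = 2790 rad/s.
Step 2 — Component impedances:
  R: Z = R = 4500 Ω
  L: Z = jωL = j·2790·0.000671 = 0 + j1.872 Ω
  C: Z = 1/(jωC) = -j/(ω·C) = 0 - j7627 Ω
Step 3 — Parallel combination: 1/Z_total = 1/R + 1/L + 1/C; Z_total = 0.0007791 + j1.872 Ω = 1.872∠90.0° Ω.
Step 4 — Source phasor: V = 180∠-83.4° V = 20.69 - j178.8 V.
Step 5 — Current: I = V / Z = -95.49 - j11.09 A = 96.13∠-173.4° A.
Step 6 — Complex power: S = V·I* = 7.2 + j1.73e+04 VA.
Step 7 — Real power: P = Re(S) = 7.2 W.
Step 8 — Reactive power: Q = Im(S) = 1.73e+04 VAR.
Step 9 — Apparent power: |S| = 1.73e+04 VA.
Step 10 — Power factor: PF = P/|S| = 0.0004161 (lagging).

(a) P = 7.2 W  (b) Q = 1.73e+04 VAR  (c) S = 1.73e+04 VA  (d) PF = 0.0004161 (lagging)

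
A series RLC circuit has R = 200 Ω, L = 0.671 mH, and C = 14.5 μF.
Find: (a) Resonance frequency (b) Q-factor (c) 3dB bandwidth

Step 1 — Resonance: ω₀ = 1/√(LC) = 1/√(0.000671·1.45e-05) = 1.014e+04 rad/s.
Step 2 — f₀ = ω₀/(2π) = 1614 Hz.
Step 3 — Series Q: Q = ω₀L/R = 1.014e+04·0.000671/200 = 0.03401.
Step 4 — Bandwidth: Δω = ω₀/Q = 2.981e+05 rad/s; BW = Δω/(2π) = 4.744e+04 Hz.

(a) f₀ = 1614 Hz  (b) Q = 0.03401  (c) BW = 4.744e+04 Hz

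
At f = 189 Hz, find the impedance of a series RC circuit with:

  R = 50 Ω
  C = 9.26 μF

Step 1 — Angular frequency: ω = 2π·f = 2π·189 = 1188 rad/s.
Step 2 — Component impedances:
  R: Z = R = 50 Ω
  C: Z = 1/(jωC) = -j/(ω·C) = 0 - j90.94 Ω
Step 3 — Series combination: Z_total = R + C = 50 - j90.94 Ω = 103.8∠-61.2° Ω.

Z = 50 - j90.94 Ω = 103.8∠-61.2° Ω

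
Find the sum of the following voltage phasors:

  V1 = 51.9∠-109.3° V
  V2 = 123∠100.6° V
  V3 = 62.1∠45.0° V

Step 1 — Convert each phasor to rectangular form:
  V1 = 51.9·(cos(-109.3°) + j·sin(-109.3°)) = -17.15 - j48.98 V
  V2 = 123·(cos(100.6°) + j·sin(100.6°)) = -22.63 + j120.9 V
  V3 = 62.1·(cos(45.0°) + j·sin(45.0°)) = 43.91 + j43.91 V
Step 2 — Sum components: V_total = 4.132 + j115.8 V.
Step 3 — Convert to polar: |V_total| = 115.9 V, ∠V_total = 88.0°.

V_total = 115.9∠88.0° V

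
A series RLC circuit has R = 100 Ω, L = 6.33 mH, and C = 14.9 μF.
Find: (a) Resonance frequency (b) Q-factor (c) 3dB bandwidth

Step 1 — Resonance: ω₀ = 1/√(LC) = 1/√(0.00633·1.49e-05) = 3256 rad/s.
Step 2 — f₀ = ω₀/(2π) = 518.2 Hz.
Step 3 — Series Q: Q = ω₀L/R = 3256·0.00633/100 = 0.2061.
Step 4 — Bandwidth: Δω = ω₀/Q = 1.58e+04 rad/s; BW = Δω/(2π) = 2514 Hz.

(a) f₀ = 518.2 Hz  (b) Q = 0.2061  (c) BW = 2514 Hz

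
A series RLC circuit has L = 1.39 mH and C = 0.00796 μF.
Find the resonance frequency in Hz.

Step 1 — Resonance condition Im(Z)=0 gives ω₀ = 1/√(LC).
Step 2 — ω₀ = 1/√(0.00139·7.96e-09) = 3.006e+05 rad/s.
Step 3 — f₀ = ω₀/(2π) = 4.785e+04 Hz.

f₀ = 4.785e+04 Hz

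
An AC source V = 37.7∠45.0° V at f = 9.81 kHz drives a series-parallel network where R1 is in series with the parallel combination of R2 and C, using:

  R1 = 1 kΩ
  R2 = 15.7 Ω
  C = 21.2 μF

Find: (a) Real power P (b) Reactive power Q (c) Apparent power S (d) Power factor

Step 1 — Angular frequency: ω = 2π·f = 2π·9810 = 6.164e+04 rad/s.
Step 2 — Component impedances:
  R1: Z = R = 1000 Ω
  R2: Z = R = 15.7 Ω
  C: Z = 1/(jωC) = -j/(ω·C) = 0 - j0.7653 Ω
Step 3 — Parallel branch: R2 || C = 1/(1/R2 + 1/C) = 0.03721 - j0.7635 Ω.
Step 4 — Series with R1: Z_total = R1 + (R2 || C) = 1000 - j0.7635 Ω = 1000∠-0.0° Ω.
Step 5 — Source phasor: V = 37.7∠45.0° V = 26.66 + j26.66 V.
Step 6 — Current: I = V / Z = 0.02664 + j0.02668 A = 0.0377∠45.0° A.
Step 7 — Complex power: S = V·I* = 1.421 - j0.001085 VA.
Step 8 — Real power: P = Re(S) = 1.421 W.
Step 9 — Reactive power: Q = Im(S) = -0.001085 VAR.
Step 10 — Apparent power: |S| = 1.421 VA.
Step 11 — Power factor: PF = P/|S| = 1 (leading).

(a) P = 1.421 W  (b) Q = -0.001085 VAR  (c) S = 1.421 VA  (d) PF = 1 (leading)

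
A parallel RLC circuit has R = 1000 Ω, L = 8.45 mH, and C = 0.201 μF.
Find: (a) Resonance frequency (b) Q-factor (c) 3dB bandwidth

Step 1 — Resonance: ω₀ = 1/√(LC) = 1/√(0.00845·2.01e-07) = 2.426e+04 rad/s.
Step 2 — f₀ = ω₀/(2π) = 3862 Hz.
Step 3 — Parallel Q: Q = R/(ω₀L) = 1000/(2.426e+04·0.00845) = 4.877.
Step 4 — Bandwidth: Δω = ω₀/Q = 4975 rad/s; BW = Δω/(2π) = 791.8 Hz.

(a) f₀ = 3862 Hz  (b) Q = 4.877  (c) BW = 791.8 Hz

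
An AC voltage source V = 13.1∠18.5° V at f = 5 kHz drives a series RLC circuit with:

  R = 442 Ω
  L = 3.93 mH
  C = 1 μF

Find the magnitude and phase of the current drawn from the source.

Step 1 — Angular frequency: ω = 2π·f = 2π·5000 = 3.142e+04 rad/s.
Step 2 — Component impedances:
  R: Z = R = 442 Ω
  L: Z = jωL = j·3.142e+04·0.00393 = 0 + j123.5 Ω
  C: Z = 1/(jωC) = -j/(ω·C) = 0 - j31.83 Ω
Step 3 — Series combination: Z_total = R + L + C = 442 + j91.63 Ω = 451.4∠11.7° Ω.
Step 4 — Source phasor: V = 13.1∠18.5° V = 12.42 + j4.157 V.
Step 5 — Ohm's law: I = V / Z_total = (12.42 + j4.157) / (442 + j91.63) = 0.02882 + j0.00343 A.
Step 6 — Convert to polar: |I| = 0.02902 A, ∠I = 6.8°.

I = 0.02902∠6.8° A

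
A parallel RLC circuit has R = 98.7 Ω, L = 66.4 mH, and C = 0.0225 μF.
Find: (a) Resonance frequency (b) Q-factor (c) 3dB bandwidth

Step 1 — Resonance: ω₀ = 1/√(LC) = 1/√(0.0664·2.25e-08) = 2.587e+04 rad/s.
Step 2 — f₀ = ω₀/(2π) = 4118 Hz.
Step 3 — Parallel Q: Q = R/(ω₀L) = 98.7/(2.587e+04·0.0664) = 0.05745.
Step 4 — Bandwidth: Δω = ω₀/Q = 4.503e+05 rad/s; BW = Δω/(2π) = 7.167e+04 Hz.

(a) f₀ = 4118 Hz  (b) Q = 0.05745  (c) BW = 7.167e+04 Hz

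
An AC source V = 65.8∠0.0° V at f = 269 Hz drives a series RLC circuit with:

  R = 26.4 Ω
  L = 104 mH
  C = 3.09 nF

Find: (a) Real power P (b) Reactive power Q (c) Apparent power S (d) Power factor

Step 1 — Angular frequency: ω = 2π·f = 2π·269 = 1690 rad/s.
Step 2 — Component impedances:
  R: Z = R = 26.4 Ω
  L: Z = jωL = j·1690·0.104 = 0 + j175.8 Ω
  C: Z = 1/(jωC) = -j/(ω·C) = 0 - j1.915e+05 Ω
Step 3 — Series combination: Z_total = R + L + C = 26.4 - j1.913e+05 Ω = 1.913e+05∠-90.0° Ω.
Step 4 — Source phasor: V = 65.8∠0.0° V = 65.8 V.
Step 5 — Current: I = V / Z = 4.747e-08 + j0.000344 A = 0.000344∠90.0° A.
Step 6 — Complex power: S = V·I* = 3.123e-06 - j0.02263 VA.
Step 7 — Real power: P = Re(S) = 3.123e-06 W.
Step 8 — Reactive power: Q = Im(S) = -0.02263 VAR.
Step 9 — Apparent power: |S| = 0.02263 VA.
Step 10 — Power factor: PF = P/|S| = 0.000138 (leading).

(a) P = 3.123e-06 W  (b) Q = -0.02263 VAR  (c) S = 0.02263 VA  (d) PF = 0.000138 (leading)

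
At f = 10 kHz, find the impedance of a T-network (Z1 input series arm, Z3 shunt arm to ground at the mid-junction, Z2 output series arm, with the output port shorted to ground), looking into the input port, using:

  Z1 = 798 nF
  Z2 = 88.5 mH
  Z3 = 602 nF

Step 1 — Angular frequency: ω = 2π·f = 2π·1e+04 = 6.283e+04 rad/s.
Step 2 — Component impedances:
  Z1: Z = 1/(jωC) = -j/(ω·C) = 0 - j19.94 Ω
  Z2: Z = jωL = j·6.283e+04·0.0885 = 0 + j5561 Ω
  Z3: Z = 1/(jωC) = -j/(ω·C) = 0 - j26.44 Ω
Step 3 — With the output port shorted to ground, the output series arm Z2 runs from the junction to ground; the shunt arm Z3 also runs from the junction to ground. They appear in parallel: Z3 || Z2 = 0 - j26.56 Ω.
Step 4 — Series with input arm Z1: Z_in = Z1 + (Z3 || Z2) = 0 - j46.51 Ω = 46.51∠-90.0° Ω.

Z = 0 - j46.51 Ω = 46.51∠-90.0° Ω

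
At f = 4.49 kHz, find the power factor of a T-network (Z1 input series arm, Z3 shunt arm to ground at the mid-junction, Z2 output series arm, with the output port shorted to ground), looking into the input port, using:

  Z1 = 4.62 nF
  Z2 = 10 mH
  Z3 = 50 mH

Step 1 — Angular frequency: ω = 2π·f = 2π·4490 = 2.821e+04 rad/s.
Step 2 — Component impedances:
  Z1: Z = 1/(jωC) = -j/(ω·C) = 0 - j7672 Ω
  Z2: Z = jωL = j·2.821e+04·0.01 = 0 + j282.1 Ω
  Z3: Z = jωL = j·2.821e+04·0.05 = 0 + j1411 Ω
Step 3 — With the output port shorted to ground, the output series arm Z2 runs from the junction to ground; the shunt arm Z3 also runs from the junction to ground. They appear in parallel: Z3 || Z2 = 0 + j235.1 Ω.
Step 4 — Series with input arm Z1: Z_in = Z1 + (Z3 || Z2) = 0 - j7437 Ω = 7437∠-90.0° Ω.
Step 5 — Power factor: PF = cos(φ) = Re(Z)/|Z| = 0/7437 = 0.
Step 6 — Type: Im(Z) = -7437 ⇒ leading (phase φ = -90.0°).

PF = 0 (leading, φ = -90.0°)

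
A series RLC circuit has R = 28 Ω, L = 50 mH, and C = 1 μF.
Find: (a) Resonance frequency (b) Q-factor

Step 1 — Resonance condition Im(Z)=0 gives ω₀ = 1/√(LC).
Step 2 — ω₀ = 1/√(0.05·1e-06) = 4472 rad/s.
Step 3 — f₀ = ω₀/(2π) = 711.8 Hz.
Step 4 — Series Q: Q = ω₀L/R = 4472·0.05/28 = 7.986.

(a) f₀ = 711.8 Hz  (b) Q = 7.986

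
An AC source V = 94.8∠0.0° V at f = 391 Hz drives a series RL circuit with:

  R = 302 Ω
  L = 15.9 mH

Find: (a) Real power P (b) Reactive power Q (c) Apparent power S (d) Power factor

Step 1 — Angular frequency: ω = 2π·f = 2π·391 = 2457 rad/s.
Step 2 — Component impedances:
  R: Z = R = 302 Ω
  L: Z = jωL = j·2457·0.0159 = 0 + j39.06 Ω
Step 3 — Series combination: Z_total = R + L = 302 + j39.06 Ω = 304.5∠7.4° Ω.
Step 4 — Source phasor: V = 94.8∠0.0° V = 94.8 V.
Step 5 — Current: I = V / Z = 0.3087 - j0.03993 A = 0.3113∠-7.4° A.
Step 6 — Complex power: S = V·I* = 29.27 + j3.786 VA.
Step 7 — Real power: P = Re(S) = 29.27 W.
Step 8 — Reactive power: Q = Im(S) = 3.786 VAR.
Step 9 — Apparent power: |S| = 29.51 VA.
Step 10 — Power factor: PF = P/|S| = 0.9917 (lagging).

(a) P = 29.27 W  (b) Q = 3.786 VAR  (c) S = 29.51 VA  (d) PF = 0.9917 (lagging)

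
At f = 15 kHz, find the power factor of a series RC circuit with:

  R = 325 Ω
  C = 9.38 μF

Step 1 — Angular frequency: ω = 2π·f = 2π·1.5e+04 = 9.425e+04 rad/s.
Step 2 — Component impedances:
  R: Z = R = 325 Ω
  C: Z = 1/(jωC) = -j/(ω·C) = 0 - j1.131 Ω
Step 3 — Series combination: Z_total = R + C = 325 - j1.131 Ω = 325∠-0.2° Ω.
Step 4 — Power factor: PF = cos(φ) = Re(Z)/|Z| = 325/325 = 1.
Step 5 — Type: Im(Z) = -1.131 ⇒ leading (phase φ = -0.2°).

PF = 1 (leading, φ = -0.2°)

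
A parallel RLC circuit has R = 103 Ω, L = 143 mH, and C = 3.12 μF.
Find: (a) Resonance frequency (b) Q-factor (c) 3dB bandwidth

Step 1 — Resonance: ω₀ = 1/√(LC) = 1/√(0.143·3.12e-06) = 1497 rad/s.
Step 2 — f₀ = ω₀/(2π) = 238.3 Hz.
Step 3 — Parallel Q: Q = R/(ω₀L) = 103/(1497·0.143) = 0.4811.
Step 4 — Bandwidth: Δω = ω₀/Q = 3112 rad/s; BW = Δω/(2π) = 495.3 Hz.

(a) f₀ = 238.3 Hz  (b) Q = 0.4811  (c) BW = 495.3 Hz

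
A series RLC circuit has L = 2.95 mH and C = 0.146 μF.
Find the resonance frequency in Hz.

Step 1 — Resonance condition Im(Z)=0 gives ω₀ = 1/√(LC).
Step 2 — ω₀ = 1/√(0.00295·1.46e-07) = 4.819e+04 rad/s.
Step 3 — f₀ = ω₀/(2π) = 7669 Hz.

f₀ = 7669 Hz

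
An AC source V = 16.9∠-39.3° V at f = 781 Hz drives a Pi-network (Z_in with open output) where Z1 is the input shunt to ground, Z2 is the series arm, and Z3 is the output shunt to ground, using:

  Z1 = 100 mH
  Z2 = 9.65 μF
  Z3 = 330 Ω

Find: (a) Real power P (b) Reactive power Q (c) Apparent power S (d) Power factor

Step 1 — Angular frequency: ω = 2π·f = 2π·781 = 4907 rad/s.
Step 2 — Component impedances:
  Z1: Z = jωL = j·4907·0.1 = 0 + j490.7 Ω
  Z2: Z = 1/(jωC) = -j/(ω·C) = 0 - j21.12 Ω
  Z3: Z = R = 330 Ω
Step 3 — With open output, the series arm Z2 and the output shunt Z3 appear in series to ground: Z2 + Z3 = 330 - j21.12 Ω.
Step 4 — Parallel with input shunt Z1: Z_in = Z1 || (Z2 + Z3) = 241.2 + j147.4 Ω = 282.7∠31.4° Ω.
Step 5 — Source phasor: V = 16.9∠-39.3° V = 13.08 - j10.7 V.
Step 6 — Current: I = V / Z = 0.01972 - j0.05643 A = 0.05978∠-70.7° A.
Step 7 — Complex power: S = V·I* = 0.862 + j0.5269 VA.
Step 8 — Real power: P = Re(S) = 0.862 W.
Step 9 — Reactive power: Q = Im(S) = 0.5269 VAR.
Step 10 — Apparent power: |S| = 1.01 VA.
Step 11 — Power factor: PF = P/|S| = 0.8532 (lagging).

(a) P = 0.862 W  (b) Q = 0.5269 VAR  (c) S = 1.01 VA  (d) PF = 0.8532 (lagging)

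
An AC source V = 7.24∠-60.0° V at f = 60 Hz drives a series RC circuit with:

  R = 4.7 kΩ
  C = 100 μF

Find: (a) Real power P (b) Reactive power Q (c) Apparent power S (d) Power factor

Step 1 — Angular frequency: ω = 2π·f = 2π·60 = 377 rad/s.
Step 2 — Component impedances:
  R: Z = R = 4700 Ω
  C: Z = 1/(jωC) = -j/(ω·C) = 0 - j26.53 Ω
Step 3 — Series combination: Z_total = R + C = 4700 - j26.53 Ω = 4700∠-0.3° Ω.
Step 4 — Source phasor: V = 7.24∠-60.0° V = 3.62 - j6.27 V.
Step 5 — Current: I = V / Z = 0.0007777 - j0.00133 A = 0.00154∠-59.7° A.
Step 6 — Complex power: S = V·I* = 0.01115 - j6.294e-05 VA.
Step 7 — Real power: P = Re(S) = 0.01115 W.
Step 8 — Reactive power: Q = Im(S) = -6.294e-05 VAR.
Step 9 — Apparent power: |S| = 0.01115 VA.
Step 10 — Power factor: PF = P/|S| = 1 (leading).

(a) P = 0.01115 W  (b) Q = -6.294e-05 VAR  (c) S = 0.01115 VA  (d) PF = 1 (leading)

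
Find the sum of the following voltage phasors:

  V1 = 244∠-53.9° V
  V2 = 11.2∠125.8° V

Step 1 — Convert each phasor to rectangular form:
  V1 = 244·(cos(-53.9°) + j·sin(-53.9°)) = 143.8 - j197.1 V
  V2 = 11.2·(cos(125.8°) + j·sin(125.8°)) = -6.552 + j9.084 V
Step 2 — Sum components: V_total = 137.2 - j188.1 V.
Step 3 — Convert to polar: |V_total| = 232.8 V, ∠V_total = -53.9°.

V_total = 232.8∠-53.9° V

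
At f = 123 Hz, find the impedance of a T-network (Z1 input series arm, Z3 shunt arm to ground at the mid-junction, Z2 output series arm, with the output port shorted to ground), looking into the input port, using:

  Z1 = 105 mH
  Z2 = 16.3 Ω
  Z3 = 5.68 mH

Step 1 — Angular frequency: ω = 2π·f = 2π·123 = 772.8 rad/s.
Step 2 — Component impedances:
  Z1: Z = jωL = j·772.8·0.105 = 0 + j81.15 Ω
  Z2: Z = R = 16.3 Ω
  Z3: Z = jωL = j·772.8·0.00568 = 0 + j4.39 Ω
Step 3 — With the output port shorted to ground, the output series arm Z2 runs from the junction to ground; the shunt arm Z3 also runs from the junction to ground. They appear in parallel: Z3 || Z2 = 1.102 + j4.093 Ω.
Step 4 — Series with input arm Z1: Z_in = Z1 + (Z3 || Z2) = 1.102 + j85.24 Ω = 85.25∠89.3° Ω.

Z = 1.102 + j85.24 Ω = 85.25∠89.3° Ω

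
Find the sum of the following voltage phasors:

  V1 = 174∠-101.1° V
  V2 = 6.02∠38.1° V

Step 1 — Convert each phasor to rectangular form:
  V1 = 174·(cos(-101.1°) + j·sin(-101.1°)) = -33.5 - j170.7 V
  V2 = 6.02·(cos(38.1°) + j·sin(38.1°)) = 4.737 + j3.715 V
Step 2 — Sum components: V_total = -28.76 - j167 V.
Step 3 — Convert to polar: |V_total| = 169.5 V, ∠V_total = -99.8°.

V_total = 169.5∠-99.8° V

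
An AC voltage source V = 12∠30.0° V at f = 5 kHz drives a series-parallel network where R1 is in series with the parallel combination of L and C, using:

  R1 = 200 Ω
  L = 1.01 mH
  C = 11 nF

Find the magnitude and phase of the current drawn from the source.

Step 1 — Angular frequency: ω = 2π·f = 2π·5000 = 3.142e+04 rad/s.
Step 2 — Component impedances:
  R1: Z = R = 200 Ω
  L: Z = jωL = j·3.142e+04·0.00101 = 0 + j31.73 Ω
  C: Z = 1/(jωC) = -j/(ω·C) = 0 - j2894 Ω
Step 3 — Parallel branch: L || C = 1/(1/L + 1/C) = 0 + j32.08 Ω.
Step 4 — Series with R1: Z_total = R1 + (L || C) = 200 + j32.08 Ω = 202.6∠9.1° Ω.
Step 5 — Source phasor: V = 12∠30.0° V = 10.39 + j6 V.
Step 6 — Ohm's law: I = V / Z_total = (10.39 + j6) / (200 + j32.08) = 0.05535 + j0.02112 A.
Step 7 — Convert to polar: |I| = 0.05924 A, ∠I = 20.9°.

I = 0.05924∠20.9° A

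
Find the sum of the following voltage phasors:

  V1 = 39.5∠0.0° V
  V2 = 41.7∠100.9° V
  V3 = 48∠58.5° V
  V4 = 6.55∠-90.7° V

Step 1 — Convert each phasor to rectangular form:
  V1 = 39.5·(cos(0.0°) + j·sin(0.0°)) = 39.5 V
  V2 = 41.7·(cos(100.9°) + j·sin(100.9°)) = -7.885 + j40.95 V
  V3 = 48·(cos(58.5°) + j·sin(58.5°)) = 25.08 + j40.93 V
  V4 = 6.55·(cos(-90.7°) + j·sin(-90.7°)) = -0.08002 - j6.55 V
Step 2 — Sum components: V_total = 56.61 + j75.32 V.
Step 3 — Convert to polar: |V_total| = 94.23 V, ∠V_total = 53.1°.

V_total = 94.23∠53.1° V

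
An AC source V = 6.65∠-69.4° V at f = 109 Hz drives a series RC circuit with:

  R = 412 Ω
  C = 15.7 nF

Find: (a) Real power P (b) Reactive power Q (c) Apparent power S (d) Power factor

Step 1 — Angular frequency: ω = 2π·f = 2π·109 = 684.9 rad/s.
Step 2 — Component impedances:
  R: Z = R = 412 Ω
  C: Z = 1/(jωC) = -j/(ω·C) = 0 - j9.3e+04 Ω
Step 3 — Series combination: Z_total = R + C = 412 - j9.3e+04 Ω = 9.3e+04∠-89.7° Ω.
Step 4 — Source phasor: V = 6.65∠-69.4° V = 2.34 - j6.225 V.
Step 5 — Current: I = V / Z = 6.704e-05 + j2.486e-05 A = 7.15e-05∠20.3° A.
Step 6 — Complex power: S = V·I* = 2.106e-06 - j0.0004755 VA.
Step 7 — Real power: P = Re(S) = 2.106e-06 W.
Step 8 — Reactive power: Q = Im(S) = -0.0004755 VAR.
Step 9 — Apparent power: |S| = 0.0004755 VA.
Step 10 — Power factor: PF = P/|S| = 0.00443 (leading).

(a) P = 2.106e-06 W  (b) Q = -0.0004755 VAR  (c) S = 0.0004755 VA  (d) PF = 0.00443 (leading)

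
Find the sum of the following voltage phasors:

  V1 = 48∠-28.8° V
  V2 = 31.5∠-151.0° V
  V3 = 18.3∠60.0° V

Step 1 — Convert each phasor to rectangular form:
  V1 = 48·(cos(-28.8°) + j·sin(-28.8°)) = 42.06 - j23.12 V
  V2 = 31.5·(cos(-151.0°) + j·sin(-151.0°)) = -27.55 - j15.27 V
  V3 = 18.3·(cos(60.0°) + j·sin(60.0°)) = 9.15 + j15.85 V
Step 2 — Sum components: V_total = 23.66 - j22.55 V.
Step 3 — Convert to polar: |V_total| = 32.68 V, ∠V_total = -43.6°.

V_total = 32.68∠-43.6° V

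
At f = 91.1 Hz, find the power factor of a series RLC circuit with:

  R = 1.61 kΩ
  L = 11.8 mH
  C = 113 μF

Step 1 — Angular frequency: ω = 2π·f = 2π·91.1 = 572.4 rad/s.
Step 2 — Component impedances:
  R: Z = R = 1610 Ω
  L: Z = jωL = j·572.4·0.0118 = 0 + j6.754 Ω
  C: Z = 1/(jωC) = -j/(ω·C) = 0 - j15.46 Ω
Step 3 — Series combination: Z_total = R + L + C = 1610 - j8.706 Ω = 1610∠-0.3° Ω.
Step 4 — Power factor: PF = cos(φ) = Re(Z)/|Z| = 1610/1610 = 1.
Step 5 — Type: Im(Z) = -8.706 ⇒ leading (phase φ = -0.3°).

PF = 1 (leading, φ = -0.3°)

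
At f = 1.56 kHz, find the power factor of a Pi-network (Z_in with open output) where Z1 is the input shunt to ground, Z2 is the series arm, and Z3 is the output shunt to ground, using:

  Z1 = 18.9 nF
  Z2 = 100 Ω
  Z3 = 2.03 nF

Step 1 — Angular frequency: ω = 2π·f = 2π·1560 = 9802 rad/s.
Step 2 — Component impedances:
  Z1: Z = 1/(jωC) = -j/(ω·C) = 0 - j5398 Ω
  Z2: Z = R = 100 Ω
  Z3: Z = 1/(jωC) = -j/(ω·C) = 0 - j5.026e+04 Ω
Step 3 — With open output, the series arm Z2 and the output shunt Z3 appear in series to ground: Z2 + Z3 = 100 - j5.026e+04 Ω.
Step 4 — Parallel with input shunt Z1: Z_in = Z1 || (Z2 + Z3) = 0.9407 - j4874 Ω = 4874∠-90.0° Ω.
Step 5 — Power factor: PF = cos(φ) = Re(Z)/|Z| = 0.9407/4874 = 0.000193.
Step 6 — Type: Im(Z) = -4874 ⇒ leading (phase φ = -90.0°).

PF = 0.000193 (leading, φ = -90.0°)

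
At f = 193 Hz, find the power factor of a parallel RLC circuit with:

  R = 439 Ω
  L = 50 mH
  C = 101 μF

Step 1 — Angular frequency: ω = 2π·f = 2π·193 = 1213 rad/s.
Step 2 — Component impedances:
  R: Z = R = 439 Ω
  L: Z = jωL = j·1213·0.05 = 0 + j60.63 Ω
  C: Z = 1/(jωC) = -j/(ω·C) = 0 - j8.165 Ω
Step 3 — Parallel combination: 1/Z_total = 1/R + 1/L + 1/C; Z_total = 0.2027 - j9.431 Ω = 9.433∠-88.8° Ω.
Step 4 — Power factor: PF = cos(φ) = Re(Z)/|Z| = 0.2027/9.433 = 0.02149.
Step 5 — Type: Im(Z) = -9.431 ⇒ leading (phase φ = -88.8°).

PF = 0.02149 (leading, φ = -88.8°)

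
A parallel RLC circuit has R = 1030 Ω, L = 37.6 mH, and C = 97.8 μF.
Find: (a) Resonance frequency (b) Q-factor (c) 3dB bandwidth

Step 1 — Resonance: ω₀ = 1/√(LC) = 1/√(0.0376·9.78e-05) = 521.5 rad/s.
Step 2 — f₀ = ω₀/(2π) = 83 Hz.
Step 3 — Parallel Q: Q = R/(ω₀L) = 1030/(521.5·0.0376) = 52.53.
Step 4 — Bandwidth: Δω = ω₀/Q = 9.927 rad/s; BW = Δω/(2π) = 1.58 Hz.

(a) f₀ = 83 Hz  (b) Q = 52.53  (c) BW = 1.58 Hz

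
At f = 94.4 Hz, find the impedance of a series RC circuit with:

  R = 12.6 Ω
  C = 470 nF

Step 1 — Angular frequency: ω = 2π·f = 2π·94.4 = 593.1 rad/s.
Step 2 — Component impedances:
  R: Z = R = 12.6 Ω
  C: Z = 1/(jωC) = -j/(ω·C) = 0 - j3587 Ω
Step 3 — Series combination: Z_total = R + C = 12.6 - j3587 Ω = 3587∠-89.8° Ω.

Z = 12.6 - j3587 Ω = 3587∠-89.8° Ω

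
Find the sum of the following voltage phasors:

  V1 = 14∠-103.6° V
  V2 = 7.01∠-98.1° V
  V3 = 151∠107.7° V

Step 1 — Convert each phasor to rectangular form:
  V1 = 14·(cos(-103.6°) + j·sin(-103.6°)) = -3.292 - j13.61 V
  V2 = 7.01·(cos(-98.1°) + j·sin(-98.1°)) = -0.9877 - j6.94 V
  V3 = 151·(cos(107.7°) + j·sin(107.7°)) = -45.91 + j143.9 V
Step 2 — Sum components: V_total = -50.19 + j123.3 V.
Step 3 — Convert to polar: |V_total| = 133.1 V, ∠V_total = 112.1°.

V_total = 133.1∠112.1° V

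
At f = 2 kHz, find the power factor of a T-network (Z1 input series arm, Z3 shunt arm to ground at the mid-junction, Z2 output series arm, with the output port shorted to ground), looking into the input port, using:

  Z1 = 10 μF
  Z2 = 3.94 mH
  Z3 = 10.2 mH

Step 1 — Angular frequency: ω = 2π·f = 2π·2000 = 1.257e+04 rad/s.
Step 2 — Component impedances:
  Z1: Z = 1/(jωC) = -j/(ω·C) = 0 - j7.958 Ω
  Z2: Z = jωL = j·1.257e+04·0.00394 = 0 + j49.51 Ω
  Z3: Z = jωL = j·1.257e+04·0.0102 = 0 + j128.2 Ω
Step 3 — With the output port shorted to ground, the output series arm Z2 runs from the junction to ground; the shunt arm Z3 also runs from the junction to ground. They appear in parallel: Z3 || Z2 = 0 + j35.72 Ω.
Step 4 — Series with input arm Z1: Z_in = Z1 + (Z3 || Z2) = 0 + j27.76 Ω = 27.76∠90.0° Ω.
Step 5 — Power factor: PF = cos(φ) = Re(Z)/|Z| = 0/27.76 = 0.
Step 6 — Type: Im(Z) = 27.76 ⇒ lagging (phase φ = 90.0°).

PF = 0 (lagging, φ = 90.0°)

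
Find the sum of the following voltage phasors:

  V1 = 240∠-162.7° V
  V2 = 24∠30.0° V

Step 1 — Convert each phasor to rectangular form:
  V1 = 240·(cos(-162.7°) + j·sin(-162.7°)) = -229.1 - j71.37 V
  V2 = 24·(cos(30.0°) + j·sin(30.0°)) = 20.78 + j12 V
Step 2 — Sum components: V_total = -208.4 - j59.37 V.
Step 3 — Convert to polar: |V_total| = 216.7 V, ∠V_total = -164.1°.

V_total = 216.7∠-164.1° V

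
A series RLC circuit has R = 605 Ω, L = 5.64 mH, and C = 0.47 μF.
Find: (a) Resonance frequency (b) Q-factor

Step 1 — Resonance condition Im(Z)=0 gives ω₀ = 1/√(LC).
Step 2 — ω₀ = 1/√(0.00564·4.7e-07) = 1.942e+04 rad/s.
Step 3 — f₀ = ω₀/(2π) = 3091 Hz.
Step 4 — Series Q: Q = ω₀L/R = 1.942e+04·0.00564/605 = 0.1811.

(a) f₀ = 3091 Hz  (b) Q = 0.1811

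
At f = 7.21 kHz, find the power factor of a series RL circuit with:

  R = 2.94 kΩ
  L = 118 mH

Step 1 — Angular frequency: ω = 2π·f = 2π·7210 = 4.53e+04 rad/s.
Step 2 — Component impedances:
  R: Z = R = 2940 Ω
  L: Z = jωL = j·4.53e+04·0.118 = 0 + j5346 Ω
Step 3 — Series combination: Z_total = R + L = 2940 + j5346 Ω = 6101∠61.2° Ω.
Step 4 — Power factor: PF = cos(φ) = Re(Z)/|Z| = 2940/6101 = 0.4819.
Step 5 — Type: Im(Z) = 5346 ⇒ lagging (phase φ = 61.2°).

PF = 0.4819 (lagging, φ = 61.2°)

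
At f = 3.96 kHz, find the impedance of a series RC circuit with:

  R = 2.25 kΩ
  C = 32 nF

Step 1 — Angular frequency: ω = 2π·f = 2π·3960 = 2.488e+04 rad/s.
Step 2 — Component impedances:
  R: Z = R = 2250 Ω
  C: Z = 1/(jωC) = -j/(ω·C) = 0 - j1256 Ω
Step 3 — Series combination: Z_total = R + C = 2250 - j1256 Ω = 2577∠-29.2° Ω.

Z = 2250 - j1256 Ω = 2577∠-29.2° Ω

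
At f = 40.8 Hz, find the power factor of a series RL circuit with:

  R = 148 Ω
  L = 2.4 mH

Step 1 — Angular frequency: ω = 2π·f = 2π·40.8 = 256.4 rad/s.
Step 2 — Component impedances:
  R: Z = R = 148 Ω
  L: Z = jωL = j·256.4·0.0024 = 0 + j0.6152 Ω
Step 3 — Series combination: Z_total = R + L = 148 + j0.6152 Ω = 148∠0.2° Ω.
Step 4 — Power factor: PF = cos(φ) = Re(Z)/|Z| = 148/148 = 1.
Step 5 — Type: Im(Z) = 0.6152 ⇒ lagging (phase φ = 0.2°).

PF = 1 (lagging, φ = 0.2°)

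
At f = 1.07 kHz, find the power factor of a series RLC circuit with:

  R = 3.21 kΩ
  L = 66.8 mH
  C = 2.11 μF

Step 1 — Angular frequency: ω = 2π·f = 2π·1070 = 6723 rad/s.
Step 2 — Component impedances:
  R: Z = R = 3210 Ω
  L: Z = jωL = j·6723·0.0668 = 0 + j449.1 Ω
  C: Z = 1/(jωC) = -j/(ω·C) = 0 - j70.49 Ω
Step 3 — Series combination: Z_total = R + L + C = 3210 + j378.6 Ω = 3232∠6.7° Ω.
Step 4 — Power factor: PF = cos(φ) = Re(Z)/|Z| = 3210/3232.2 = 0.9931.
Step 5 — Type: Im(Z) = 378.6 ⇒ lagging (phase φ = 6.7°).

PF = 0.9931 (lagging, φ = 6.7°)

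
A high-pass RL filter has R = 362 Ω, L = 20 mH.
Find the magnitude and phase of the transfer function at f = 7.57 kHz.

Step 1 — Angular frequency: ω = 2π·7570 = 4.756e+04 rad/s.
Step 2 — Transfer function: H(jω) = jωL/(R + jωL).
Step 3 — Numerator jωL = j·951.3; denominator R + jωL = 362 + j951.3.
Step 4 — H = 0.8735 + j0.3324.
Step 5 — Magnitude: |H| = 0.9346 (-0.6 dB); phase: φ = 20.8°.

|H| = 0.9346 (-0.6 dB), φ = 20.8°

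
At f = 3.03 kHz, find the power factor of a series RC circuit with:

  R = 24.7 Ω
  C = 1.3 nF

Step 1 — Angular frequency: ω = 2π·f = 2π·3030 = 1.904e+04 rad/s.
Step 2 — Component impedances:
  R: Z = R = 24.7 Ω
  C: Z = 1/(jωC) = -j/(ω·C) = 0 - j4.04e+04 Ω
Step 3 — Series combination: Z_total = R + C = 24.7 - j4.04e+04 Ω = 4.04e+04∠-90.0° Ω.
Step 4 — Power factor: PF = cos(φ) = Re(Z)/|Z| = 24.7/40405 = 0.0006113.
Step 5 — Type: Im(Z) = -4.04e+04 ⇒ leading (phase φ = -90.0°).

PF = 0.0006113 (leading, φ = -90.0°)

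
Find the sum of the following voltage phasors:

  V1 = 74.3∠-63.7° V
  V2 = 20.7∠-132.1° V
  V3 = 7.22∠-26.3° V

Step 1 — Convert each phasor to rectangular form:
  V1 = 74.3·(cos(-63.7°) + j·sin(-63.7°)) = 32.92 - j66.61 V
  V2 = 20.7·(cos(-132.1°) + j·sin(-132.1°)) = -13.88 - j15.36 V
  V3 = 7.22·(cos(-26.3°) + j·sin(-26.3°)) = 6.473 - j3.199 V
Step 2 — Sum components: V_total = 25.51 - j85.17 V.
Step 3 — Convert to polar: |V_total| = 88.91 V, ∠V_total = -73.3°.

V_total = 88.91∠-73.3° V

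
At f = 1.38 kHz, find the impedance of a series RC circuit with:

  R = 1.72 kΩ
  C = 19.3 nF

Step 1 — Angular frequency: ω = 2π·f = 2π·1380 = 8671 rad/s.
Step 2 — Component impedances:
  R: Z = R = 1720 Ω
  C: Z = 1/(jωC) = -j/(ω·C) = 0 - j5976 Ω
Step 3 — Series combination: Z_total = R + C = 1720 - j5976 Ω = 6218∠-73.9° Ω.

Z = 1720 - j5976 Ω = 6218∠-73.9° Ω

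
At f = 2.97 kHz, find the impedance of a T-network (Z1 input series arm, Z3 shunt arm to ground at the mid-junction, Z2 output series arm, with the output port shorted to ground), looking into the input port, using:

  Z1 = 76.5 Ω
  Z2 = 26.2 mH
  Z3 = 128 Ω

Step 1 — Angular frequency: ω = 2π·f = 2π·2970 = 1.866e+04 rad/s.
Step 2 — Component impedances:
  Z1: Z = R = 76.5 Ω
  Z2: Z = jωL = j·1.866e+04·0.0262 = 0 + j488.9 Ω
  Z3: Z = R = 128 Ω
Step 3 — With the output port shorted to ground, the output series arm Z2 runs from the junction to ground; the shunt arm Z3 also runs from the junction to ground. They appear in parallel: Z3 || Z2 = 119.8 + j31.36 Ω.
Step 4 — Series with input arm Z1: Z_in = Z1 + (Z3 || Z2) = 196.3 + j31.36 Ω = 198.8∠9.1° Ω.

Z = 196.3 + j31.36 Ω = 198.8∠9.1° Ω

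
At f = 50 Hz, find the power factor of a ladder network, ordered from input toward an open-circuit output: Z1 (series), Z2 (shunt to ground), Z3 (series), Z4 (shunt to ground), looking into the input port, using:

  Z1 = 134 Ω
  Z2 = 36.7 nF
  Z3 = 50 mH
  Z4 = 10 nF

Step 1 — Angular frequency: ω = 2π·f = 2π·50 = 314.2 rad/s.
Step 2 — Component impedances:
  Z1: Z = R = 134 Ω
  Z2: Z = 1/(jωC) = -j/(ω·C) = 0 - j8.673e+04 Ω
  Z3: Z = jωL = j·314.2·0.05 = 0 + j15.71 Ω
  Z4: Z = 1/(jωC) = -j/(ω·C) = 0 - j3.183e+05 Ω
Step 3 — Ladder network (open output): work backward from the far end, alternating series and parallel combinations. Z_in = 134 - j6.816e+04 Ω = 6.816e+04∠-89.9° Ω.
Step 4 — Power factor: PF = cos(φ) = Re(Z)/|Z| = 134/6.816e+04 = 0.001966.
Step 5 — Type: Im(Z) = -6.816e+04 ⇒ leading (phase φ = -89.9°).

PF = 0.001966 (leading, φ = -89.9°)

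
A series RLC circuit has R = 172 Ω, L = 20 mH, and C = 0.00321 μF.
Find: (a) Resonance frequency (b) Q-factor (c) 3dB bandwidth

Step 1 — Resonance condition Im(Z)=0 gives ω₀ = 1/√(LC).
Step 2 — ω₀ = 1/√(0.02·3.21e-09) = 1.248e+05 rad/s.
Step 3 — f₀ = ω₀/(2π) = 1.986e+04 Hz.
Step 4 — Series Q: Q = ω₀L/R = 1.248e+05·0.02/172 = 14.51.
Step 5 — 3dB bandwidth: Δω = ω₀/Q = 8600 rad/s; BW = Δω/(2π) = 1369 Hz.

(a) f₀ = 1.986e+04 Hz  (b) Q = 14.51  (c) BW = 1369 Hz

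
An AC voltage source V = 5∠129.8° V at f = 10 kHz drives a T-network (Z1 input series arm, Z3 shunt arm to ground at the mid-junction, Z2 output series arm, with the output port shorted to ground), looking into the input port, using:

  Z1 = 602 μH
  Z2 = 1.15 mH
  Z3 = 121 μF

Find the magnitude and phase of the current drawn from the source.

Step 1 — Angular frequency: ω = 2π·f = 2π·1e+04 = 6.283e+04 rad/s.
Step 2 — Component impedances:
  Z1: Z = jωL = j·6.283e+04·0.000602 = 0 + j37.82 Ω
  Z2: Z = jωL = j·6.283e+04·0.00115 = 0 + j72.26 Ω
  Z3: Z = 1/(jωC) = -j/(ω·C) = 0 - j0.1315 Ω
Step 3 — With the output port shorted to ground, the output series arm Z2 runs from the junction to ground; the shunt arm Z3 also runs from the junction to ground. They appear in parallel: Z3 || Z2 = 0 - j0.1318 Ω.
Step 4 — Series with input arm Z1: Z_in = Z1 + (Z3 || Z2) = 0 + j37.69 Ω = 37.69∠90.0° Ω.
Step 5 — Source phasor: V = 5∠129.8° V = -3.201 + j3.841 V.
Step 6 — Ohm's law: I = V / Z_total = (-3.201 + j3.841) / (0 + j37.69) = 0.1019 + j0.08491 A.
Step 7 — Convert to polar: |I| = 0.1327 A, ∠I = 39.8°.

I = 0.1327∠39.8° A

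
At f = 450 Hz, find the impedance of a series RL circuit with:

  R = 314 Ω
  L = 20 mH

Step 1 — Angular frequency: ω = 2π·f = 2π·450 = 2827 rad/s.
Step 2 — Component impedances:
  R: Z = R = 314 Ω
  L: Z = jωL = j·2827·0.02 = 0 + j56.55 Ω
Step 3 — Series combination: Z_total = R + L = 314 + j56.55 Ω = 319.1∠10.2° Ω.

Z = 314 + j56.55 Ω = 319.1∠10.2° Ω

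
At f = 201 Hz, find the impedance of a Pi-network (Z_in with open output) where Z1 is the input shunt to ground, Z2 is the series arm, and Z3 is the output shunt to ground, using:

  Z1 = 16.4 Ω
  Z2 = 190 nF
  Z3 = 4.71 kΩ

Step 1 — Angular frequency: ω = 2π·f = 2π·201 = 1263 rad/s.
Step 2 — Component impedances:
  Z1: Z = R = 16.4 Ω
  Z2: Z = 1/(jωC) = -j/(ω·C) = 0 - j4167 Ω
  Z3: Z = R = 4710 Ω
Step 3 — With open output, the series arm Z2 and the output shunt Z3 appear in series to ground: Z2 + Z3 = 4710 - j4167 Ω.
Step 4 — Parallel with input shunt Z1: Z_in = Z1 || (Z2 + Z3) = 16.37 - j0.02823 Ω = 16.37∠-0.1° Ω.

Z = 16.37 - j0.02823 Ω = 16.37∠-0.1° Ω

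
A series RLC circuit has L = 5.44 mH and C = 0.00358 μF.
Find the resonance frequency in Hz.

Step 1 — Resonance condition Im(Z)=0 gives ω₀ = 1/√(LC).
Step 2 — ω₀ = 1/√(0.00544·3.58e-09) = 2.266e+05 rad/s.
Step 3 — f₀ = ω₀/(2π) = 3.606e+04 Hz.

f₀ = 3.606e+04 Hz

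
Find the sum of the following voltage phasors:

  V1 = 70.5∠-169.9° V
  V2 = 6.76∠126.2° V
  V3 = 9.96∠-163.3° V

Step 1 — Convert each phasor to rectangular form:
  V1 = 70.5·(cos(-169.9°) + j·sin(-169.9°)) = -69.41 - j12.36 V
  V2 = 6.76·(cos(126.2°) + j·sin(126.2°)) = -3.992 + j5.455 V
  V3 = 9.96·(cos(-163.3°) + j·sin(-163.3°)) = -9.54 - j2.862 V
Step 2 — Sum components: V_total = -82.94 - j9.77 V.
Step 3 — Convert to polar: |V_total| = 83.51 V, ∠V_total = -173.3°.

V_total = 83.51∠-173.3° V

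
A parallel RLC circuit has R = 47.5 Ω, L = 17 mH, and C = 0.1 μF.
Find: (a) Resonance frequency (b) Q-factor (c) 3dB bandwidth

Step 1 — Resonance: ω₀ = 1/√(LC) = 1/√(0.017·1e-07) = 2.425e+04 rad/s.
Step 2 — f₀ = ω₀/(2π) = 3860 Hz.
Step 3 — Parallel Q: Q = R/(ω₀L) = 47.5/(2.425e+04·0.017) = 0.1152.
Step 4 — Bandwidth: Δω = ω₀/Q = 2.105e+05 rad/s; BW = Δω/(2π) = 3.351e+04 Hz.

(a) f₀ = 3860 Hz  (b) Q = 0.1152  (c) BW = 3.351e+04 Hz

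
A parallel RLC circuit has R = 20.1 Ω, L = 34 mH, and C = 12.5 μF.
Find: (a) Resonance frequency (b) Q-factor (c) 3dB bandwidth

Step 1 — Resonance: ω₀ = 1/√(LC) = 1/√(0.034·1.25e-05) = 1534 rad/s.
Step 2 — f₀ = ω₀/(2π) = 244.1 Hz.
Step 3 — Parallel Q: Q = R/(ω₀L) = 20.1/(1534·0.034) = 0.3854.
Step 4 — Bandwidth: Δω = ω₀/Q = 3980 rad/s; BW = Δω/(2π) = 633.5 Hz.

(a) f₀ = 244.1 Hz  (b) Q = 0.3854  (c) BW = 633.5 Hz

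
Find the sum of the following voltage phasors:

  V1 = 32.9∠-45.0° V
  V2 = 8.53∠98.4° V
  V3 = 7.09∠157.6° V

Step 1 — Convert each phasor to rectangular form:
  V1 = 32.9·(cos(-45.0°) + j·sin(-45.0°)) = 23.26 - j23.26 V
  V2 = 8.53·(cos(98.4°) + j·sin(98.4°)) = -1.246 + j8.438 V
  V3 = 7.09·(cos(157.6°) + j·sin(157.6°)) = -6.555 + j2.702 V
Step 2 — Sum components: V_total = 15.46 - j12.12 V.
Step 3 — Convert to polar: |V_total| = 19.65 V, ∠V_total = -38.1°.

V_total = 19.65∠-38.1° V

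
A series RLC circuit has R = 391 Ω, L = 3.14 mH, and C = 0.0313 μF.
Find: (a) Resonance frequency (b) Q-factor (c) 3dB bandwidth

Step 1 — Resonance condition Im(Z)=0 gives ω₀ = 1/√(LC).
Step 2 — ω₀ = 1/√(0.00314·3.13e-08) = 1.009e+05 rad/s.
Step 3 — f₀ = ω₀/(2π) = 1.605e+04 Hz.
Step 4 — Series Q: Q = ω₀L/R = 1.009e+05·0.00314/391 = 0.8101.
Step 5 — 3dB bandwidth: Δω = ω₀/Q = 1.245e+05 rad/s; BW = Δω/(2π) = 1.982e+04 Hz.

(a) f₀ = 1.605e+04 Hz  (b) Q = 0.8101  (c) BW = 1.982e+04 Hz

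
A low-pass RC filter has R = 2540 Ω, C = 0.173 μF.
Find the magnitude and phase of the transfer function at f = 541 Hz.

Step 1 — Angular frequency: ω = 2π·541 = 3399 rad/s.
Step 2 — Transfer function: H(jω) = 1/(1 + jωRC).
Step 3 — Denominator: 1 + jωRC = 1 + j·3399·2540·1.73e-07 = 1 + j1.494.
Step 4 — H = 0.3095 - j0.4623.
Step 5 — Magnitude: |H| = 0.5563 (-5.1 dB); phase: φ = -56.2°.

|H| = 0.5563 (-5.1 dB), φ = -56.2°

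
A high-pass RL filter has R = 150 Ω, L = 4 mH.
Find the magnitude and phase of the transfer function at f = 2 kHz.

Step 1 — Angular frequency: ω = 2π·2000 = 1.257e+04 rad/s.
Step 2 — Transfer function: H(jω) = jωL/(R + jωL).
Step 3 — Numerator jωL = j·50.27; denominator R + jωL = 150 + j50.27.
Step 4 — H = 0.101 + j0.3013.
Step 5 — Magnitude: |H| = 0.3177 (-10.0 dB); phase: φ = 71.5°.

|H| = 0.3177 (-10.0 dB), φ = 71.5°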